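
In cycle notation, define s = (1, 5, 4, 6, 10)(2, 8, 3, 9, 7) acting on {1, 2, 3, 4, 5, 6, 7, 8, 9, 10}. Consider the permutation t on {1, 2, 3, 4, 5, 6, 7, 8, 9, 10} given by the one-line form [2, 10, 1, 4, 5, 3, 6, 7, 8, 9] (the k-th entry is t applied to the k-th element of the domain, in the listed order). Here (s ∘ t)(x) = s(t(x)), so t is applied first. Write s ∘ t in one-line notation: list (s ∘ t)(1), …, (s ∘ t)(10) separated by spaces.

8 1 5 6 4 9 10 2 3 7

(s ∘ t)(x) = s(t(x)). Computing each image: s(t(1)) = s(2) = 8, s(t(2)) = s(10) = 1, s(t(3)) = s(1) = 5, s(t(4)) = s(4) = 6, s(t(5)) = s(5) = 4, s(t(6)) = s(3) = 9, s(t(7)) = s(6) = 10, s(t(8)) = s(7) = 2, s(t(9)) = s(8) = 3, s(t(10)) = s(9) = 7.
Hence s ∘ t = [8 1 5 6 4 9 10 2 3 7].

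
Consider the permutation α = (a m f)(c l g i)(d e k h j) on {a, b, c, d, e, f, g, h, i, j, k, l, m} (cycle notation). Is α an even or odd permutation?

odd

The cycle lengths are 5, 4, 3, 1.
A cycle of length ℓ contributes ℓ−1 transpositions, so α is a product of 4 + 3 + 2 = 9 transpositions — odd.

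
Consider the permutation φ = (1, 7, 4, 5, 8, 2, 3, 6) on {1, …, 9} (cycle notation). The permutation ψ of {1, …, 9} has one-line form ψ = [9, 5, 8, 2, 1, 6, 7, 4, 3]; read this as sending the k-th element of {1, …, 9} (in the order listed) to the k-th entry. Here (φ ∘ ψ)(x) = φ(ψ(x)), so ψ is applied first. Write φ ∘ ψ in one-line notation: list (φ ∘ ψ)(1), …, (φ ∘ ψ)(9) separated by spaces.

9 8 2 3 7 1 4 5 6

Chase each element through ψ then φ: 1 → 9 → 9; 2 → 5 → 8; 3 → 8 → 2; 4 → 2 → 3; 5 → 1 → 7; 6 → 6 → 1; 7 → 7 → 4; 8 → 4 → 5; 9 → 3 → 6.
Collecting the images, φ ∘ ψ = [9 8 2 3 7 1 4 5 6].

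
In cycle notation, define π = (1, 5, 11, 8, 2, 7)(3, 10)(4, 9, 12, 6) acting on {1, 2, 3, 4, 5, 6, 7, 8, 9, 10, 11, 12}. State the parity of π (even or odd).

The cycle lengths are 6, 4, 2.
A cycle is odd iff its length is even; π has 3 even-length cycles, so sgn(π) = (−1)^3 and π is odd.

odd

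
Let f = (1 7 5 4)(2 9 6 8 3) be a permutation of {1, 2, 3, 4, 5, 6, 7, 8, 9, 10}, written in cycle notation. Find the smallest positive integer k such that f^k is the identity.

The cycle type of f is (5, 4, 1).
The order of f is the least common multiple of its cycle lengths: lcm(5, 4) = 20.

20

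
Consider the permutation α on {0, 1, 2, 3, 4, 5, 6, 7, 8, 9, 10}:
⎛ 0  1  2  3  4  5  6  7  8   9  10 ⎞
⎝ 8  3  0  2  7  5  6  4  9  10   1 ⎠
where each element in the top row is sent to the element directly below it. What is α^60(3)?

9

Tracing 3 → 2 → … returns to 3 after 7 steps, so 3 lies in a 7-cycle (0 8 9 10 1 3 2).
On a 7-cycle, α^7 is the identity, so α^60 = α^4 there (60 ≡ 4 mod 7).
Stepping 4 places around the cycle: 3 → 2 → 0 → 8 → 9.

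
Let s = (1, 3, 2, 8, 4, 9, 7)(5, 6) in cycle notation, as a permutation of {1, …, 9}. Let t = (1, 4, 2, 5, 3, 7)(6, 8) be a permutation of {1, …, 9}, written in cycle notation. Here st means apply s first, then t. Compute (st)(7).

4

s(7) = 1, then t(1) = 4; composing gives (st)(7) = 4.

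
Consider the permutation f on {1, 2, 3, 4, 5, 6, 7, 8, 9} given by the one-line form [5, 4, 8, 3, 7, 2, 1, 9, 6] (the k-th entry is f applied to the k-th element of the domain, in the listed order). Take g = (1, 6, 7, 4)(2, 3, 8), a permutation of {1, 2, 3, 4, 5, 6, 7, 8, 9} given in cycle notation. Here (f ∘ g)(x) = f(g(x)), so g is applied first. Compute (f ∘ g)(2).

(f ∘ g)(2) = f(g(2)). g(2) = 3, then f(3) = 8. So (f ∘ g)(2) = 8.

8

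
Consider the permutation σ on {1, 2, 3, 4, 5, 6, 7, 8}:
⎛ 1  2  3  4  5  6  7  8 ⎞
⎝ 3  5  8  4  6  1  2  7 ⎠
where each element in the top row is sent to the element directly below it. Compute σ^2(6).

3

Tracing 6 → 1 → … returns to 6 after 7 steps, so 6 lies in a 7-cycle (1, 3, 8, 7, 2, 5, 6).
Advancing 2 steps from 6: 6 → 1 → 3.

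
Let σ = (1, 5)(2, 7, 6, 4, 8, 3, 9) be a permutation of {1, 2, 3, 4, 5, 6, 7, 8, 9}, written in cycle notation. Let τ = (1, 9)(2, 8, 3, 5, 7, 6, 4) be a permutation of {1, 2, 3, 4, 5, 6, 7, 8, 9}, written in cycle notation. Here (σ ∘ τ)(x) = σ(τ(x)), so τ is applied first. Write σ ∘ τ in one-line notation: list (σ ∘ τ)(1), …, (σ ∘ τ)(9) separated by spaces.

2 3 1 7 6 8 4 9 5

(σ ∘ τ)(x) = σ(τ(x)). Computing each image: σ(τ(1)) = σ(9) = 2, σ(τ(2)) = σ(8) = 3, σ(τ(3)) = σ(5) = 1, σ(τ(4)) = σ(2) = 7, σ(τ(5)) = σ(7) = 6, σ(τ(6)) = σ(4) = 8, σ(τ(7)) = σ(6) = 4, σ(τ(8)) = σ(3) = 9, σ(τ(9)) = σ(1) = 5.
Hence σ ∘ τ = [2 3 1 7 6 8 4 9 5].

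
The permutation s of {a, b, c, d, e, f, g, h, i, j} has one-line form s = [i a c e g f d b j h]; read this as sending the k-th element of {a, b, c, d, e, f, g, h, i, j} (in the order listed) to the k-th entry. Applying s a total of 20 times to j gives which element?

j

Tracing j → h → … returns to j after 5 steps, so j lies in a 5-cycle (a i j h b).
On a 5-cycle, s^5 is the identity, so s^20 = s^0 there (20 ≡ 0 mod 5).
So s^20(j) = j.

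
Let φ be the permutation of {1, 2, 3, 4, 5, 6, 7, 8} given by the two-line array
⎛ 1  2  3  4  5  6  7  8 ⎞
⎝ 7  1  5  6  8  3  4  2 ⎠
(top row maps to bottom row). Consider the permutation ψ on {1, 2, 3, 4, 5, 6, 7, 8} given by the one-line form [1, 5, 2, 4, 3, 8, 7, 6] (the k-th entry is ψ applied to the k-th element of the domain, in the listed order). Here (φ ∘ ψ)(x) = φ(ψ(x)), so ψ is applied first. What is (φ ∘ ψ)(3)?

ψ(3) = 2, then φ(2) = 1; composing gives (φ ∘ ψ)(3) = 1.

1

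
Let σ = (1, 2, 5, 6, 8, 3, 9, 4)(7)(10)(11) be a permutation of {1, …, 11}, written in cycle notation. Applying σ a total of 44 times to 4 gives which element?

4 lies in the 8-cycle (1, 2, 5, 6, 8, 3, 9, 4).
Since the cycle has length 8, σ^44 acts on it the same as σ^4 (44 mod 8 = 4).
Advancing 4 steps from 4: 4 → 1 → 2 → 5 → 6.

6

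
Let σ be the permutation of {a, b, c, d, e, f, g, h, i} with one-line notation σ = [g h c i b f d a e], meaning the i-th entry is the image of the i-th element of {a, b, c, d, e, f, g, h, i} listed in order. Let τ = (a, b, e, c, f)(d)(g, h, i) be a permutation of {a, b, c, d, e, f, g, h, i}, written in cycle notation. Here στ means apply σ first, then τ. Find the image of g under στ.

(στ)(g) = τ(σ(g)). σ(g) = d, then τ(d) = d. So (στ)(g) = d.

d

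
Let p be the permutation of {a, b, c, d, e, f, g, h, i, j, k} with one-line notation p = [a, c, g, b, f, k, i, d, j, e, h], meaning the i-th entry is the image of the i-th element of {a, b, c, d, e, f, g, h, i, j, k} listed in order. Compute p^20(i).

i

Tracing i → j → … returns to i after 10 steps, so i lies in a 10-cycle (b c g i j e f k h d).
On a 10-cycle, p^10 is the identity, so p^20 = p^0 there (20 ≡ 0 mod 10).
So p^20(i) = i.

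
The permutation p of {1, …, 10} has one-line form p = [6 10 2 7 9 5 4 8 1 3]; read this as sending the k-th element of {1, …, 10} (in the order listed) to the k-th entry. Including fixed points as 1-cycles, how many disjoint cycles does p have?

The cycle decomposition is (1, 6, 5, 9)(2, 10, 3)(4, 7)(8), which has 4 cycles (counting 1-cycles).

4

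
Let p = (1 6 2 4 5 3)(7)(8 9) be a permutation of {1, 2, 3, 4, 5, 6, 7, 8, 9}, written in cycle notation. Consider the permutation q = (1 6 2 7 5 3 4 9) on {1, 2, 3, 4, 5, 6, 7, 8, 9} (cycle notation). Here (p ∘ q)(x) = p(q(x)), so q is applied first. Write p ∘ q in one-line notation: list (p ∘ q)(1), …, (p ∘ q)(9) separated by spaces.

Chase each element through q then p: 1 → 6 → 2; 2 → 7 → 7; 3 → 4 → 5; 4 → 9 → 8; 5 → 3 → 1; 6 → 2 → 4; 7 → 5 → 3; 8 → 8 → 9; 9 → 1 → 6.
So p ∘ q in one-line form is 2 7 5 8 1 4 3 9 6.

2 7 5 8 1 4 3 9 6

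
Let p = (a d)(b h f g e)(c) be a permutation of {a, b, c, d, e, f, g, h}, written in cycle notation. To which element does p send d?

a

Within (a d), d ↦ a.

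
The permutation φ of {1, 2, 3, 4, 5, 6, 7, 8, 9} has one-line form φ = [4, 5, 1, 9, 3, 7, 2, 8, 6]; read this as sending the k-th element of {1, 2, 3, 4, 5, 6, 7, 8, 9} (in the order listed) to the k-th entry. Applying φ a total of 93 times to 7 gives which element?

Tracing 7 → 2 → … returns to 7 after 8 steps, so 7 lies in an 8-cycle (1 4 9 6 7 2 5 3).
Since the cycle has length 8, φ^93 acts on it the same as φ^5 (93 mod 8 = 5).
Advancing 5 steps from 7: 7 → 2 → 5 → 3 → 1 → 4.

4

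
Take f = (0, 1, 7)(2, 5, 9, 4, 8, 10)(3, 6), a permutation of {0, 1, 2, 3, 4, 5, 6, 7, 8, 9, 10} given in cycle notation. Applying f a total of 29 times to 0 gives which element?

7

0 lies in the 3-cycle (0, 1, 7).
Since the cycle has length 3, f^29 acts on it the same as f^2 (29 mod 3 = 2).
Advancing 2 steps from 0: 0 → 1 → 7.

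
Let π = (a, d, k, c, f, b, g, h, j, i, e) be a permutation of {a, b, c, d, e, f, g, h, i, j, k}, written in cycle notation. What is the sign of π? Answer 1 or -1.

The cycle lengths are 11.
A cycle of length ℓ contributes ℓ−1 transpositions, so π is a product of 10 transpositions — even.

1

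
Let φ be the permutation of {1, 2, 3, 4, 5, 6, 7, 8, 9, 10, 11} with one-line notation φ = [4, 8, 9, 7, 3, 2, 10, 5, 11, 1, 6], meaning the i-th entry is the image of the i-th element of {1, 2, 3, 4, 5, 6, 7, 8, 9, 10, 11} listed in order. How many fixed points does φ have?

0

No element satisfies φ(x) = x, so there are 0 fixed points.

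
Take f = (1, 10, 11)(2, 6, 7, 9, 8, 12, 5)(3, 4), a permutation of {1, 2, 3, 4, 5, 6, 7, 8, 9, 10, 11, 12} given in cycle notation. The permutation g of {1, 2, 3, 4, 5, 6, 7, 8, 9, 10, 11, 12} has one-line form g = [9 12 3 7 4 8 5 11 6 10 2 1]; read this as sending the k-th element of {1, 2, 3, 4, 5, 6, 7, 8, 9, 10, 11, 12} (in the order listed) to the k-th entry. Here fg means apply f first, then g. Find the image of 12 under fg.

f(12) = 5, then g(5) = 4; composing gives (fg)(12) = 4.

4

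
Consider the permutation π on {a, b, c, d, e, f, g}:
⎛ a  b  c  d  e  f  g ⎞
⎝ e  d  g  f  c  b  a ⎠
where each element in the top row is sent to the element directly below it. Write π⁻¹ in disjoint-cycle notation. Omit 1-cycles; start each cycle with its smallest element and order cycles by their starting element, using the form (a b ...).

First write π in disjoint cycles: (a e c g)(b d f).
Reversing each cycle (and rotating so the smallest element leads) gives π⁻¹ = (a g c e)(b f d).

(a g c e)(b f d)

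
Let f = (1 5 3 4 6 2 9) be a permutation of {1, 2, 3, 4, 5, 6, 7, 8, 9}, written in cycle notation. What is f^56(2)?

2 lies in the 7-cycle (1 5 3 4 6 2 9).
Since the cycle has length 7, f^56 acts on it the same as f^0 (56 mod 7 = 0).
So f^56(2) = 2.

2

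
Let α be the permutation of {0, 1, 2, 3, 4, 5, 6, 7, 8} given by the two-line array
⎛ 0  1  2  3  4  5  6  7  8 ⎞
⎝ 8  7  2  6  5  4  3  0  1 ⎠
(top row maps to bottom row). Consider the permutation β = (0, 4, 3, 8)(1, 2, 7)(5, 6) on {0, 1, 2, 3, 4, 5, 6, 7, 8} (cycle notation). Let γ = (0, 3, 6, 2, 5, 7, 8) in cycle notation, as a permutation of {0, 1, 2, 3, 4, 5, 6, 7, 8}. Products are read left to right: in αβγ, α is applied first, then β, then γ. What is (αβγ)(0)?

3

Apply the permutations in order: α(0) = 8, then β(8) = 0, then γ(0) = 3. So (αβγ)(0) = 3.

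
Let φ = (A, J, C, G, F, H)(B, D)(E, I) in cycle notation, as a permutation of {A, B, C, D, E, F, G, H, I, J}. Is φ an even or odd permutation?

The cycle lengths are 6, 2, 2.
A cycle is odd iff its length is even; φ has 3 even-length cycles, so sgn(φ) = (−1)^3 and φ is odd.

odd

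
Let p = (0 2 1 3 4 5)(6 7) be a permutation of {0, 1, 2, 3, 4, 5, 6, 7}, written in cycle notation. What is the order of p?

6

The disjoint cycles have lengths 6, 2.
The order is lcm(6, 2) = 6.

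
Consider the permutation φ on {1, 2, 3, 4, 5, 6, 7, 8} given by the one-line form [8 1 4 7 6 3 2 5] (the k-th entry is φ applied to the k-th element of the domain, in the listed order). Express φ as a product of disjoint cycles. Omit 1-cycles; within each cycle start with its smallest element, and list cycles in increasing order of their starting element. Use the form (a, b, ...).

(1, 8, 5, 6, 3, 4, 7, 2)

Start at 1 and follow images: 1 → 8 → 5 → 6 → 3 → 4 → 7 → 2 → 1, giving the cycle (1, 8, 5, 6, 3, 4, 7, 2).
Repeating from the next unused element and collecting all non-trivial cycles gives (1, 8, 5, 6, 3, 4, 7, 2).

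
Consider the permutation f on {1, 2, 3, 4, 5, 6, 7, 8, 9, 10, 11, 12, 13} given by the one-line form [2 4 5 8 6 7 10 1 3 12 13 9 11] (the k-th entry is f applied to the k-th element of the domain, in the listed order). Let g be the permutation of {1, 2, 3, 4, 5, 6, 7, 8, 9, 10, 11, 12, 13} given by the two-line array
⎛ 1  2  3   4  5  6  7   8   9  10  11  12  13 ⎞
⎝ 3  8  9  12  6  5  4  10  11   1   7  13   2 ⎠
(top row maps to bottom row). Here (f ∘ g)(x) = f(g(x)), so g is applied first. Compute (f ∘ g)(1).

5

(f ∘ g)(1) = f(g(1)). g(1) = 3, then f(3) = 5. So (f ∘ g)(1) = 5.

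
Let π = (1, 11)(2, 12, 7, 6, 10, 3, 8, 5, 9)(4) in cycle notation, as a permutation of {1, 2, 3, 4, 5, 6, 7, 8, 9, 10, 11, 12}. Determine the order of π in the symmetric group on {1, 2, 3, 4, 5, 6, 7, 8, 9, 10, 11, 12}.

The cycle type of π is (9, 2, 1).
The order is lcm(9, 2) = 18.

18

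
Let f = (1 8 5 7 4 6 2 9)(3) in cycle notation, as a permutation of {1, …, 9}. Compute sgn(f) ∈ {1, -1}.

-1

The cycle lengths are 8, 1.
A cycle of length ℓ contributes ℓ−1 transpositions, so f is a product of 7 transpositions — odd.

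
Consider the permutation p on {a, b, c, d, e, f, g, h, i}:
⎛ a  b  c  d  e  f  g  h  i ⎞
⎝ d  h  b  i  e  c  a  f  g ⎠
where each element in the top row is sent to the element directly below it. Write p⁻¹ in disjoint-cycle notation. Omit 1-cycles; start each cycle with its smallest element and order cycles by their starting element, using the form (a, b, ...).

The cycle decomposition of p is (a, d, i, g)(b, h, f, c).
Reversing each cycle (and rotating so the smallest element leads) gives p⁻¹ = (a, g, i, d)(b, c, f, h).

(a, g, i, d)(b, c, f, h)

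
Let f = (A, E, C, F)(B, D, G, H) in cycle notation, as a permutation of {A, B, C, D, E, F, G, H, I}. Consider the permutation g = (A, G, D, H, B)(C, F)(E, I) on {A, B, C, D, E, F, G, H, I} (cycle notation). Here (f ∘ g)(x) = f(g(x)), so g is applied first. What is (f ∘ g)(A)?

g(A) = G, then f(G) = H; composing gives (f ∘ g)(A) = H.

H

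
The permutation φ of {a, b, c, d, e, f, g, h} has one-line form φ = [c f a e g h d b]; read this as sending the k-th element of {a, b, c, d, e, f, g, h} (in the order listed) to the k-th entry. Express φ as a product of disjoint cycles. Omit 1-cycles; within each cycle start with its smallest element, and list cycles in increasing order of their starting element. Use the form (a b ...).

(a c)(b f h)(d e g)

Start at a and follow images: a → c → a, giving the cycle (a c).
Continuing from each remaining unvisited element yields (a c)(b f h)(d e g).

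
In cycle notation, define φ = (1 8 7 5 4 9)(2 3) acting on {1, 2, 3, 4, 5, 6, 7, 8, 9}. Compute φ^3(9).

9 lies in the 6-cycle (1 8 7 5 4 9).
Stepping 3 places around the cycle: 9 → 1 → 8 → 7.

7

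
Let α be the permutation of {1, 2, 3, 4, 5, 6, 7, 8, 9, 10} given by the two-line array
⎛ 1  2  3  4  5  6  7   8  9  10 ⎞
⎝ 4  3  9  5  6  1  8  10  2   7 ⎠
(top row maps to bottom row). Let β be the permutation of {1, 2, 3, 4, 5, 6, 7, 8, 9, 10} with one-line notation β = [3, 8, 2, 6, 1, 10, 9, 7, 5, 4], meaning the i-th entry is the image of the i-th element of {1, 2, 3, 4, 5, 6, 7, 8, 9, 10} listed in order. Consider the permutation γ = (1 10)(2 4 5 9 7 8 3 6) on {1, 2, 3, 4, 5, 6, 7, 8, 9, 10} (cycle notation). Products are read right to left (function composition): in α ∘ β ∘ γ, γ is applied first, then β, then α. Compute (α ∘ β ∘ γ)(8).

3

Chase 8: γ(8) = 3; β(3) = 2; α(2) = 3. Hence (α ∘ β ∘ γ)(8) = 3.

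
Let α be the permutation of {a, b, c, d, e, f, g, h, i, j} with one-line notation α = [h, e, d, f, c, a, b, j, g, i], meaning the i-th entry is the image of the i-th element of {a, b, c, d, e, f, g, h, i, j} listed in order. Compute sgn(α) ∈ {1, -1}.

In disjoint-cycle form the cycle lengths are 10.
A cycle of length ℓ contributes ℓ−1 transpositions, so α is a product of 9 transpositions — odd.

-1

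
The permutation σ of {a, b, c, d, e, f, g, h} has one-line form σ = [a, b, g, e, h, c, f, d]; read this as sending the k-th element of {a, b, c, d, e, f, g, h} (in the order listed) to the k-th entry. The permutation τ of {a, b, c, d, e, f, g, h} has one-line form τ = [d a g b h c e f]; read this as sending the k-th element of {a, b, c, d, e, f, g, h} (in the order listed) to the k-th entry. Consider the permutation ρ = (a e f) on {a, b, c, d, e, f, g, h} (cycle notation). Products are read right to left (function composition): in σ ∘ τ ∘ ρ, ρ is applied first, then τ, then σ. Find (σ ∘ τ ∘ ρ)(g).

h

(σ ∘ τ ∘ ρ)(g) = σ(τ(ρ(g))). ρ(g) = g, then τ(g) = e, then σ(e) = h, so the result is h.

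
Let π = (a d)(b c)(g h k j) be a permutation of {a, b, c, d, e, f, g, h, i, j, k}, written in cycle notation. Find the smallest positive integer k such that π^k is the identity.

4

The disjoint cycles have lengths 4, 2, 2, 1, 1, 1.
Since disjoint cycles commute, ord(π) = lcm(4, 2, 2) = 4.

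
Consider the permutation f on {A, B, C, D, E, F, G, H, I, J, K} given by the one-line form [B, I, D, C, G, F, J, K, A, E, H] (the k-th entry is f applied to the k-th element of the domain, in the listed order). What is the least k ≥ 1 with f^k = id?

The disjoint-cycle form of f has cycle lengths 3, 3, 2, 2, 1.
Since disjoint cycles commute, ord(f) = lcm(3, 3, 2, 2) = 6.

6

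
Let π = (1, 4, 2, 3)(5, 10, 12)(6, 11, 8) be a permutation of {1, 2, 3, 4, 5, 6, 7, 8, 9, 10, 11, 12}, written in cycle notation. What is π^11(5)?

5 lies in the 3-cycle (5, 10, 12).
On a 3-cycle, π^3 is the identity, so π^11 = π^2 there (11 ≡ 2 mod 3).
Stepping 2 places around the cycle: 5 → 10 → 12.

12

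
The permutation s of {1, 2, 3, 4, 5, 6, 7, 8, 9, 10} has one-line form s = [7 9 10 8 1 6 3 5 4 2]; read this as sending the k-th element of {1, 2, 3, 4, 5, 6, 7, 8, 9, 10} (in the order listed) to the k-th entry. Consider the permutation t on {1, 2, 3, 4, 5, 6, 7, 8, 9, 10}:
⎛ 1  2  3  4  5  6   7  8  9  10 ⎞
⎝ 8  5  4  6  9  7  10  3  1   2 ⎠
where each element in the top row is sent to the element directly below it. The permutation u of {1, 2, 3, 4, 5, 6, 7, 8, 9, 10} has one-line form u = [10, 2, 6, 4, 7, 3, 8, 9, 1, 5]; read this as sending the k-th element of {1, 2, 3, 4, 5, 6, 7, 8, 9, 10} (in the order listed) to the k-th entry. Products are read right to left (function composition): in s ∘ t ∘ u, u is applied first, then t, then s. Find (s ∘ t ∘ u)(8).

Apply the permutations in order: u(8) = 9, then t(9) = 1, then s(1) = 7. So (s ∘ t ∘ u)(8) = 7.

7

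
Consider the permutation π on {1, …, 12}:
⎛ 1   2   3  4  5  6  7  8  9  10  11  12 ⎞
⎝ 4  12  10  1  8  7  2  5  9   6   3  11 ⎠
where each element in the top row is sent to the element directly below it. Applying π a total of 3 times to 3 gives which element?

Tracing 3 → 10 → … returns to 3 after 7 steps, so 3 lies in a 7-cycle (2, 12, 11, 3, 10, 6, 7).
Advancing 3 steps from 3: 3 → 10 → 6 → 7.

7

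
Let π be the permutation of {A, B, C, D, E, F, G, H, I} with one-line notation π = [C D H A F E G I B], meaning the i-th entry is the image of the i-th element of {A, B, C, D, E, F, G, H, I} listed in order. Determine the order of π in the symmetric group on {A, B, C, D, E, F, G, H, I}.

Decomposing into disjoint cycles gives cycle lengths 6, 2, 1.
The order of π is the least common multiple of its cycle lengths: lcm(6, 2) = 6.

6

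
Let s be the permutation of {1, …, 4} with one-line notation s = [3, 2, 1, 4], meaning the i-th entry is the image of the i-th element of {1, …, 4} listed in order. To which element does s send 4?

4 is element number 4 of the domain, and entry number 4 of the one-line form is 4, so s(4) = 4.

4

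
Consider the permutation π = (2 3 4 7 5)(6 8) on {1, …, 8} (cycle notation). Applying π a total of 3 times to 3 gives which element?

5

3 lies in the 5-cycle (2 3 4 7 5).
Advancing 3 steps from 3: 3 → 4 → 7 → 5.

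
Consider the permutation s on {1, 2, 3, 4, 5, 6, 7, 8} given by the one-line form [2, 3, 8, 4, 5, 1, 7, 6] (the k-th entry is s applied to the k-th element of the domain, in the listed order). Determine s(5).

5 is element number 5 of the domain, and entry number 5 of the one-line form is 5, so s(5) = 5.

5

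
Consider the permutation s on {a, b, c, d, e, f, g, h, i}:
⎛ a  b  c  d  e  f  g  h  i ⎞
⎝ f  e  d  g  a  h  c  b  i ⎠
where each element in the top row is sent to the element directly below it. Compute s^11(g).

d

Tracing g → c → … returns to g after 3 steps, so g lies in a 3-cycle (c, d, g).
On a 3-cycle, s^3 is the identity, so s^11 = s^2 there (11 ≡ 2 mod 3).
Advancing 2 steps from g: g → c → d.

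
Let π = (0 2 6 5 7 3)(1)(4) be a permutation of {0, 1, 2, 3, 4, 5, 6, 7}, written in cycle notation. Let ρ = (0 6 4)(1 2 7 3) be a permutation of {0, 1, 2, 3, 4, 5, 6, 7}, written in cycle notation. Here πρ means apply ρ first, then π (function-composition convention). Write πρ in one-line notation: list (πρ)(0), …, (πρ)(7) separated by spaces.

(πρ)(x) = π(ρ(x)). Computing each image: π(ρ(0)) = π(6) = 5, π(ρ(1)) = π(2) = 6, π(ρ(2)) = π(7) = 3, π(ρ(3)) = π(1) = 1, π(ρ(4)) = π(0) = 2, π(ρ(5)) = π(5) = 7, π(ρ(6)) = π(4) = 4, π(ρ(7)) = π(3) = 0.
Hence πρ = [5 6 3 1 2 7 4 0].

5 6 3 1 2 7 4 0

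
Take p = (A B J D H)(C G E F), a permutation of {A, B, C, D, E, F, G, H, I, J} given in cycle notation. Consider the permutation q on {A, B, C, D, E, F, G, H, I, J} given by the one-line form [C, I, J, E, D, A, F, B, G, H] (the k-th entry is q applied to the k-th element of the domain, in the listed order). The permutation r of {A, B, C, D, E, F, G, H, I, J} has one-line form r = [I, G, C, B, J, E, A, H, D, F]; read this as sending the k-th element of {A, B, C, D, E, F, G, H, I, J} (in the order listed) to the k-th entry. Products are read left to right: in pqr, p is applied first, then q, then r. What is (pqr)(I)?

A

(pqr)(I) = r(q(p(I))). p(I) = I, then q(I) = G, then r(G) = A, so the result is A.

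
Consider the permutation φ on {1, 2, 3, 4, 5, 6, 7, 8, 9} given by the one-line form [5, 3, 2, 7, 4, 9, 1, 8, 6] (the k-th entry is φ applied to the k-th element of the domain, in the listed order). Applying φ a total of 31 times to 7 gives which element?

Tracing 7 → 1 → … returns to 7 after 4 steps, so 7 lies in a 4-cycle (1, 5, 4, 7).
Powers repeat with period 4 on this cycle, and 31 mod 4 = 3, so φ^31(7) = φ^3(7).
Stepping 3 places around the cycle: 7 → 1 → 5 → 4.

4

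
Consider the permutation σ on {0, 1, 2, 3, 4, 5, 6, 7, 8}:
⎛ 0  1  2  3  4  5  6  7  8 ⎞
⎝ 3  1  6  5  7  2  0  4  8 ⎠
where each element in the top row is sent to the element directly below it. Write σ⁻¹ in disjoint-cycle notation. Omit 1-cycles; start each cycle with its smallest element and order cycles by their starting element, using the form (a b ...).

(0 6 2 5 3)(4 7)

The cycle decomposition of σ is (0 3 5 2 6)(4 7).
Reversing each cycle (and rotating so the smallest element leads) gives σ⁻¹ = (0 6 2 5 3)(4 7).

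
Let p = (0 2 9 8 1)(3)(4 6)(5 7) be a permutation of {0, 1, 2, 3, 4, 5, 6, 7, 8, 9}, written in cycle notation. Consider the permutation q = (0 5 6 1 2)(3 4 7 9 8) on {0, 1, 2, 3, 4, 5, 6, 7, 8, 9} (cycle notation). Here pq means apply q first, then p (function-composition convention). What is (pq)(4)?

q(4) = 7, then p(7) = 5; composing gives (pq)(4) = 5.

5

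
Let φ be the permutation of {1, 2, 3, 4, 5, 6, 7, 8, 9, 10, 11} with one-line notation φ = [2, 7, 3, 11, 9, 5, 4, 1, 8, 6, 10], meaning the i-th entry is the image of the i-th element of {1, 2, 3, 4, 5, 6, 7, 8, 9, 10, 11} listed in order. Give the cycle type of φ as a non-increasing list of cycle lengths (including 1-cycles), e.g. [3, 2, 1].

The disjoint cycles are (1 2 7 4 11 10 6 5 9 8)(3), with lengths 10, 1 in non-increasing order.

[10, 1]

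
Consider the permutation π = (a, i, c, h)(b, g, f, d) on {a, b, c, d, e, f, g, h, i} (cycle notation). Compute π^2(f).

f lies in the 4-cycle (b, g, f, d).
Advancing 2 steps from f: f → d → b.

b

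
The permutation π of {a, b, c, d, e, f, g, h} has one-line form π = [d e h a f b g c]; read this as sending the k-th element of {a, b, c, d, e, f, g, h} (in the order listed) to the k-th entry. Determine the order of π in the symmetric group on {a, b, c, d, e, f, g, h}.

Writing π as disjoint cycles, the cycle lengths are 3, 2, 2, 1.
The order of π is the least common multiple of its cycle lengths: lcm(3, 2, 2) = 6.

6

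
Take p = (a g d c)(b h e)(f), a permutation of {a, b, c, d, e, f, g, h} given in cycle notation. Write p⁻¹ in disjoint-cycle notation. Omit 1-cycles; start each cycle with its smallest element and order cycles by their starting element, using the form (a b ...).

If p sends a → b within a cycle, p⁻¹ sends b → a; equivalently, reverse each cycle.
Reversing each cycle of p and rotating so the smallest element leads gives (a c d g)(b e h).

(a c d g)(b e h)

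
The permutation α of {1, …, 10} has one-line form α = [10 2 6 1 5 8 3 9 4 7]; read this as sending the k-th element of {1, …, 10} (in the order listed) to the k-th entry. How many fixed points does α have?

2

The fixed points (elements with α(x) = x) are {2, 5}, so there are 2.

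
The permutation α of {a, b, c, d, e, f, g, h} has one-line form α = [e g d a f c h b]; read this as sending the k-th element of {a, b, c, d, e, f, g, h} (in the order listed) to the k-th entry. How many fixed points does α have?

No element satisfies α(x) = x, so there are 0 fixed points.

0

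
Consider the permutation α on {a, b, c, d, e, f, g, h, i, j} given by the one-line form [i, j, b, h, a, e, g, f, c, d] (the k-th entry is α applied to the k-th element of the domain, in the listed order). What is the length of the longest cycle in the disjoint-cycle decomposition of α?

9

Decomposing into disjoint cycles gives (a i c b j d h f e); the longest has length 9.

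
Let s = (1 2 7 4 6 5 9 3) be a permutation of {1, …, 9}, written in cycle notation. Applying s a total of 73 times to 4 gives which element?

6

4 lies in the 8-cycle (1 2 7 4 6 5 9 3).
Since the cycle has length 8, s^73 acts on it the same as s^1 (73 mod 8 = 1).
Advancing 1 step from 4: 4 → 6.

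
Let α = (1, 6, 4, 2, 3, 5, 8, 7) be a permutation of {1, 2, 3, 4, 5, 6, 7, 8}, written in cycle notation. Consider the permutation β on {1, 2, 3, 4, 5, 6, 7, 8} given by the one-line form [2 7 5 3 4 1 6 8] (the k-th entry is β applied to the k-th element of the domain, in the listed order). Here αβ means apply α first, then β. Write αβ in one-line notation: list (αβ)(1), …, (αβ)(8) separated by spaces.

1 5 4 7 8 3 2 6

(αβ)(x) = β(α(x)). Computing each image: β(α(1)) = β(6) = 1, β(α(2)) = β(3) = 5, β(α(3)) = β(5) = 4, β(α(4)) = β(2) = 7, β(α(5)) = β(8) = 8, β(α(6)) = β(4) = 3, β(α(7)) = β(1) = 2, β(α(8)) = β(7) = 6.
Hence αβ = [1 5 4 7 8 3 2 6].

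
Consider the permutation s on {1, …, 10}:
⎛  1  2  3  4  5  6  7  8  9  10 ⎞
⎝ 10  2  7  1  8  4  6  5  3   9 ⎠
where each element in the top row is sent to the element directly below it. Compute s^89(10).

4

Tracing 10 → 9 → … returns to 10 after 7 steps, so 10 lies in a 7-cycle (1 10 9 3 7 6 4).
On a 7-cycle, s^7 is the identity, so s^89 = s^5 there (89 ≡ 5 mod 7).
Stepping 5 places around the cycle: 10 → 9 → 3 → 7 → 6 → 4.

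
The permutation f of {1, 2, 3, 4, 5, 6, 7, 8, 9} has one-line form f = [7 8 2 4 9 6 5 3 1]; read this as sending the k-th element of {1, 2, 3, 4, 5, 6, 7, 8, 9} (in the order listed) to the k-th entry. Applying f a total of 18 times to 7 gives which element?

9

Tracing 7 → 5 → … returns to 7 after 4 steps, so 7 lies in a 4-cycle (1 7 5 9).
On a 4-cycle, f^4 is the identity, so f^18 = f^2 there (18 ≡ 2 mod 4).
Advancing 2 steps from 7: 7 → 5 → 9.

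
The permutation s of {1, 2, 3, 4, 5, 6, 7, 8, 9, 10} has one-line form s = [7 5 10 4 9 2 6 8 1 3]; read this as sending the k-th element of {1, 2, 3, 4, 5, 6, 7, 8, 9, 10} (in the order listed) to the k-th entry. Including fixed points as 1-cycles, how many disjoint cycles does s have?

4

The cycle decomposition is (1 7 6 2 5 9)(3 10)(4)(8), which has 4 cycles (counting 1-cycles).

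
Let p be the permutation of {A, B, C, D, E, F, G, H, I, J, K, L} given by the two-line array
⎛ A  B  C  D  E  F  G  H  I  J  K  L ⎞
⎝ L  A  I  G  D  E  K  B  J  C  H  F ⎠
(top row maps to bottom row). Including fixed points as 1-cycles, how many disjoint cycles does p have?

2

The cycle decomposition is (A, L, F, E, D, G, K, H, B)(C, I, J), which has 2 cycles (counting 1-cycles).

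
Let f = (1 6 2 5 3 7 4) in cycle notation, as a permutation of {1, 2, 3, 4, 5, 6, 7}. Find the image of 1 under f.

Within (1 6 2 5 3 7 4), 1 ↦ 6.

6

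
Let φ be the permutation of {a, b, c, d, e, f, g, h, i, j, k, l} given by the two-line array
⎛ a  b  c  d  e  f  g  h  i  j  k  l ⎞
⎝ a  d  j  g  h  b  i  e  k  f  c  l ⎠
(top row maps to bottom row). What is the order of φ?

Writing φ as disjoint cycles, the cycle lengths are 8, 2, 1, 1.
The order of φ is the least common multiple of its cycle lengths: lcm(8, 2) = 8.

8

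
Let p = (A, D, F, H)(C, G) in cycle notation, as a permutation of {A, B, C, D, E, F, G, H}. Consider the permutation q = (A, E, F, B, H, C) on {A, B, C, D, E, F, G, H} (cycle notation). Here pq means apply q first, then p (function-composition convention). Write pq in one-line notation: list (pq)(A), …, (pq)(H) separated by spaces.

Chase each element through q then p: A → E → E; B → H → A; C → A → D; D → D → F; E → F → H; F → B → B; G → G → C; H → C → G.
So pq in one-line form is E A D F H B C G.

E A D F H B C G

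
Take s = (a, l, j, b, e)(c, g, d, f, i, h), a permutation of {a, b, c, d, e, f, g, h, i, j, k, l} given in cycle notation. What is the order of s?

30

The cycle type of s is (6, 5, 1).
The order is lcm(6, 5) = 30.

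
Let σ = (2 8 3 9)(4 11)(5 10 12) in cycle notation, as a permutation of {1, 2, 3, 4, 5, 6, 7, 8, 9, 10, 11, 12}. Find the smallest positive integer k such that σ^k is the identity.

12

The cycle type of σ is (4, 3, 2, 1, 1, 1).
Since disjoint cycles commute, ord(σ) = lcm(4, 3, 2) = 12.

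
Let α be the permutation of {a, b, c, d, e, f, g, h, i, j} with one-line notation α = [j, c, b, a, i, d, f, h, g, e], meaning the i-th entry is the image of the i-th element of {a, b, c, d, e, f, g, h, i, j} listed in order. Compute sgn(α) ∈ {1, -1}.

-1

In disjoint-cycle form the cycle lengths are 7, 2, 1.
A cycle of length ℓ contributes ℓ−1 transpositions, so α is a product of 6 + 1 = 7 transpositions — odd.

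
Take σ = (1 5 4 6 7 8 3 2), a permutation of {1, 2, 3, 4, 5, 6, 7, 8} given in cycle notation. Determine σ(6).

7

6 appears in (1 5 4 6 7 8 3 2); the next entry (wrapping around) is 7.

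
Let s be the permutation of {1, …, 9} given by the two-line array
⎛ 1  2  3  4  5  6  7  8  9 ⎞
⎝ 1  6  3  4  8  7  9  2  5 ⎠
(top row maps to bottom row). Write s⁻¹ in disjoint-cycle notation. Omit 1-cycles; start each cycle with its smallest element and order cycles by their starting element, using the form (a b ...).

First write s in disjoint cycles: (2 6 7 9 5 8).
Reversing each cycle (and rotating so the smallest element leads) gives s⁻¹ = (2 8 5 9 7 6).

(2 8 5 9 7 6)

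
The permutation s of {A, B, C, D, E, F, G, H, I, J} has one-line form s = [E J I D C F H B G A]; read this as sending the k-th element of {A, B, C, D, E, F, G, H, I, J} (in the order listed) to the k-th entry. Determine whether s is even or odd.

odd

In disjoint-cycle form the cycle lengths are 8, 1, 1.
A cycle is odd iff its length is even; s has 1 even-length cycle, so sgn(s) = (−1)^1 and s is odd.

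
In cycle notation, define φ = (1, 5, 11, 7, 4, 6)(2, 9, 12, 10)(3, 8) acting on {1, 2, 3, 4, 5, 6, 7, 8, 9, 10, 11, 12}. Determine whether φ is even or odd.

The cycle lengths are 6, 4, 2.
A cycle of length ℓ contributes ℓ−1 transpositions, so φ is a product of 5 + 3 + 1 = 9 transpositions — odd.

odd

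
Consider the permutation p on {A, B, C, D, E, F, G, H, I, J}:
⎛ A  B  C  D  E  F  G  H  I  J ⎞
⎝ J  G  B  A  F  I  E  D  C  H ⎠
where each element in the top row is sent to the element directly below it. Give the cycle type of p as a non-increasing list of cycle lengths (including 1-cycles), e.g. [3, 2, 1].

The disjoint cycles are (A J H D)(B G E F I C), with lengths 6, 4 in non-increasing order.

[6, 4]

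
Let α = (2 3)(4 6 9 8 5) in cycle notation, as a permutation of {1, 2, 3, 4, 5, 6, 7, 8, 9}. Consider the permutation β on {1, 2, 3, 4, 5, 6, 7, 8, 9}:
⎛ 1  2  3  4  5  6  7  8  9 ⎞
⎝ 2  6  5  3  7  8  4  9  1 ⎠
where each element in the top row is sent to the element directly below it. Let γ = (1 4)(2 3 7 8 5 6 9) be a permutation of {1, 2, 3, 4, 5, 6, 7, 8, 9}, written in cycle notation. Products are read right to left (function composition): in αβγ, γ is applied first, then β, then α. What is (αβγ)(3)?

6

Chase 3: γ(3) = 7; β(7) = 4; α(4) = 6. Hence (αβγ)(3) = 6.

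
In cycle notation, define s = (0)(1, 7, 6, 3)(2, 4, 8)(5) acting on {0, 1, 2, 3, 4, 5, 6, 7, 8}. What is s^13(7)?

6

7 lies in the 4-cycle (1, 7, 6, 3).
Since the cycle has length 4, s^13 acts on it the same as s^1 (13 mod 4 = 1).
Advancing 1 step from 7: 7 → 6.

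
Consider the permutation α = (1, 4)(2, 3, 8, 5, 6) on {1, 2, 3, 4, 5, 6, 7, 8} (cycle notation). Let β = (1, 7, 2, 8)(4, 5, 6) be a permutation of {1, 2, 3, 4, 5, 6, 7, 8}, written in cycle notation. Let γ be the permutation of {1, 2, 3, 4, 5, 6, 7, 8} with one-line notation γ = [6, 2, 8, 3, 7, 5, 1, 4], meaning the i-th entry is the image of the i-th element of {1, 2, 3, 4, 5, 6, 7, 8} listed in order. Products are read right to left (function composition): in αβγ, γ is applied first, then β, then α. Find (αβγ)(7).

(αβγ)(7) = α(β(γ(7))). γ(7) = 1, then β(1) = 7, then α(7) = 7, so the result is 7.

7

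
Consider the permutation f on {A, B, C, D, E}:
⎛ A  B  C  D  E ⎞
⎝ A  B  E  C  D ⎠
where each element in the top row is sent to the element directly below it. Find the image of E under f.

The entry below E in the array is D, so f(E) = D.

D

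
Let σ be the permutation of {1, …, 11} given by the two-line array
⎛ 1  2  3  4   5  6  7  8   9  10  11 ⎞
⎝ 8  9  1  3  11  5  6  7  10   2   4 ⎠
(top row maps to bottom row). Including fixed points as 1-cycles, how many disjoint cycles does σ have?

2

The cycle decomposition is (1 8 7 6 5 11 4 3)(2 9 10), which has 2 cycles (counting 1-cycles).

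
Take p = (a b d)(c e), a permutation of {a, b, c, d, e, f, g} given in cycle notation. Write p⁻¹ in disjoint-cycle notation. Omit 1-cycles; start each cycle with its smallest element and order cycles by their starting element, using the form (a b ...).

(a d b)(c e)

If p sends a → b within a cycle, p⁻¹ sends b → a; equivalently, reverse each cycle.
Reversing each cycle of p and rotating so the smallest element leads gives (a d b)(c e).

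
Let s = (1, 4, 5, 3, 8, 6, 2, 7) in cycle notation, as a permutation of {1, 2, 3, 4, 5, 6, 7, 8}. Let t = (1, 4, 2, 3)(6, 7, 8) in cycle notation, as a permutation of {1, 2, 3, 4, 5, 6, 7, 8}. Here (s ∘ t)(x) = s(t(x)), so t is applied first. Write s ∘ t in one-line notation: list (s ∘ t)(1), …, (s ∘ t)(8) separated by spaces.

(s ∘ t)(x) = s(t(x)). Computing each image: s(t(1)) = s(4) = 5, s(t(2)) = s(3) = 8, s(t(3)) = s(1) = 4, s(t(4)) = s(2) = 7, s(t(5)) = s(5) = 3, s(t(6)) = s(7) = 1, s(t(7)) = s(8) = 6, s(t(8)) = s(6) = 2.
Hence s ∘ t = [5 8 4 7 3 1 6 2].

5 8 4 7 3 1 6 2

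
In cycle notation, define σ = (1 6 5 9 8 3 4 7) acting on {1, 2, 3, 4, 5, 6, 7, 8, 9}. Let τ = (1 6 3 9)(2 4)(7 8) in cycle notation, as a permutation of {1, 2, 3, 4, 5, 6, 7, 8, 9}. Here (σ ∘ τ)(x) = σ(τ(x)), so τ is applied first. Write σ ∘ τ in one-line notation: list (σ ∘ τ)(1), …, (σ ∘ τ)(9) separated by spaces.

(σ ∘ τ)(x) = σ(τ(x)). Computing each image: σ(τ(1)) = σ(6) = 5, σ(τ(2)) = σ(4) = 7, σ(τ(3)) = σ(9) = 8, σ(τ(4)) = σ(2) = 2, σ(τ(5)) = σ(5) = 9, σ(τ(6)) = σ(3) = 4, σ(τ(7)) = σ(8) = 3, σ(τ(8)) = σ(7) = 1, σ(τ(9)) = σ(1) = 6.
Hence σ ∘ τ = [5 7 8 2 9 4 3 1 6].

5 7 8 2 9 4 3 1 6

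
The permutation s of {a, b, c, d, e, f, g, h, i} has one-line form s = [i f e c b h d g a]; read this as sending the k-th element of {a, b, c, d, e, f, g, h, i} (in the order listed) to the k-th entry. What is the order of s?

Writing s as disjoint cycles, the cycle lengths are 7, 2.
The order of s is the least common multiple of its cycle lengths: lcm(7, 2) = 14.

14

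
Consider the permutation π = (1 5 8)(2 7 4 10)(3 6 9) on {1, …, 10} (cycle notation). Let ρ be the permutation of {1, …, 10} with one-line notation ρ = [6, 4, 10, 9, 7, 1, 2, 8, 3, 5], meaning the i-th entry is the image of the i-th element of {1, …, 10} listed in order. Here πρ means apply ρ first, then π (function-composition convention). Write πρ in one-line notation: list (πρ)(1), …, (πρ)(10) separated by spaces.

(πρ)(x) = π(ρ(x)). Computing each image: π(ρ(1)) = π(6) = 9, π(ρ(2)) = π(4) = 10, π(ρ(3)) = π(10) = 2, π(ρ(4)) = π(9) = 3, π(ρ(5)) = π(7) = 4, π(ρ(6)) = π(1) = 5, π(ρ(7)) = π(2) = 7, π(ρ(8)) = π(8) = 1, π(ρ(9)) = π(3) = 6, π(ρ(10)) = π(5) = 8.
Hence πρ = [9 10 2 3 4 5 7 1 6 8].

9 10 2 3 4 5 7 1 6 8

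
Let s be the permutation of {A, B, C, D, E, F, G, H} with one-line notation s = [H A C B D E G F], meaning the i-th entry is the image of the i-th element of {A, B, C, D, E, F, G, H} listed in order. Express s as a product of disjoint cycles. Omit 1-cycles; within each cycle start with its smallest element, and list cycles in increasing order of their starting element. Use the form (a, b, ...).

(A, H, F, E, D, B)

Start at A and follow images: A → H → F → E → D → B → A, giving the cycle (A, H, F, E, D, B).
Repeating from the next unused element and collecting all non-trivial cycles gives (A, H, F, E, D, B).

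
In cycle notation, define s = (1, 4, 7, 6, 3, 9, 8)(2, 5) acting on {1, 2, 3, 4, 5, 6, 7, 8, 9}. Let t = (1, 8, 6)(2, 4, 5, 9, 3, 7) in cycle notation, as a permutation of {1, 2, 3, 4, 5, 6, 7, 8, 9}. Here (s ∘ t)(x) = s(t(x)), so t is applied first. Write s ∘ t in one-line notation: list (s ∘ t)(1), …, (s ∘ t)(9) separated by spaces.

1 7 6 2 8 4 5 3 9

(s ∘ t)(x) = s(t(x)). Computing each image: s(t(1)) = s(8) = 1, s(t(2)) = s(4) = 7, s(t(3)) = s(7) = 6, s(t(4)) = s(5) = 2, s(t(5)) = s(9) = 8, s(t(6)) = s(1) = 4, s(t(7)) = s(2) = 5, s(t(8)) = s(6) = 3, s(t(9)) = s(3) = 9.
Hence s ∘ t = [1 7 6 2 8 4 5 3 9].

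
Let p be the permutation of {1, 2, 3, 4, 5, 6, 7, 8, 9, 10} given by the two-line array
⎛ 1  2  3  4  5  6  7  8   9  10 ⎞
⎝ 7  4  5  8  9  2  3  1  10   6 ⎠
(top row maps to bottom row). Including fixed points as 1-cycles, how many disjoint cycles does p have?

1

The cycle decomposition is (1 7 3 5 9 10 6 2 4 8), which has 1 cycle (counting 1-cycles).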